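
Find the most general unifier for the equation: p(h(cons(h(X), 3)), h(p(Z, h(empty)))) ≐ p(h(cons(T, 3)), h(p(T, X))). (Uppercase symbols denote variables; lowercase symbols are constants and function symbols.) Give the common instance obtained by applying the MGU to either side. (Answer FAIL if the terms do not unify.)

Decompose p/2: h(cons(h(X), 3)) ≐ h(cons(T, 3)),  h(p(Z, h(empty))) ≐ h(p(T, X)).
Decompose h/1: cons(h(X), 3) ≐ cons(T, 3).
Decompose cons/2: h(X) ≐ T,  3 ≐ 3.
Bind T := h(X); substituting into the one remaining equation that mentions T gives: h(p(Z, h(empty))) ≐ h(p(h(X), X)).
Delete trivial equation 3 ≐ 3.
Decompose h/1: p(Z, h(empty)) ≐ p(h(X), X).
Decompose p/2: Z ≐ h(X),  h(empty) ≐ X.
Bind Z := h(X); no other remaining equation mentions Z.
Bind X := h(empty). Substituting into the earlier bindings gives T := h(h(empty)), Z := h(h(empty)).
Applying the MGU to either side gives p(h(cons(h(h(empty)), 3)), h(p(h(h(empty)), h(empty)))).

p(h(cons(h(h(empty)), 3)), h(p(h(h(empty)), h(empty))))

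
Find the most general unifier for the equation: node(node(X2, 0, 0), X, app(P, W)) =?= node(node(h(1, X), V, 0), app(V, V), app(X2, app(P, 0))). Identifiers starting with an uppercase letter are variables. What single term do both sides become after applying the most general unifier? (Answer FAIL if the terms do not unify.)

Decompose node/3: node(X2, 0, 0) =?= node(h(1, X), V, 0),  X =?= app(V, V),  app(P, W) =?= app(X2, app(P, 0)).
Decompose node/3: X2 =?= h(1, X),  0 =?= V,  0 =?= 0.
Bind X2 := h(1, X); substituting into the one remaining equation that mentions X2 gives: app(P, W) =?= app(h(1, X), app(P, 0)).
Bind V := 0; substituting into the one remaining equation that mentions V gives: X =?= app(0, 0).
Delete trivial equation 0 =?= 0.
Bind X := app(0, 0); substituting into the remaining equation gives: app(P, W) =?= app(h(1, app(0, 0)), app(P, 0)). Substituting into the earlier binding gives X2 := h(1, app(0, 0)).
Decompose app/2: P =?= h(1, app(0, 0)),  W =?= app(P, 0).
Bind P := h(1, app(0, 0)); substituting into the remaining equation gives: W =?= app(h(1, app(0, 0)), 0).
Bind W := app(h(1, app(0, 0)), 0).
Applying the MGU to either side gives node(node(h(1, app(0, 0)), 0, 0), app(0, 0), app(h(1, app(0, 0)), app(h(1, app(0, 0)), 0))).

node(node(h(1, app(0, 0)), 0, 0), app(0, 0), app(h(1, app(0, 0)), app(h(1, app(0, 0)), 0)))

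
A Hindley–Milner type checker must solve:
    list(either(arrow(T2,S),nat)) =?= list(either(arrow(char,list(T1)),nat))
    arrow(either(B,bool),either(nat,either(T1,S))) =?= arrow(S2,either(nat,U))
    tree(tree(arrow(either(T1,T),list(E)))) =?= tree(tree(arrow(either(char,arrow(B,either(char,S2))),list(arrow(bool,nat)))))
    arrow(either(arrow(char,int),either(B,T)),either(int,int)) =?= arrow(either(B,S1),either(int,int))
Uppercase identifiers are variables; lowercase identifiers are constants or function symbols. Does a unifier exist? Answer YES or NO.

YES

Decompose list/1: either(arrow(T2,S),nat) =?= either(arrow(char,list(T1)),nat).
Decompose either/2: arrow(T2,S) =?= arrow(char,list(T1)),  nat =?= nat.
Decompose arrow/2: T2 =?= char,  S =?= list(T1).
Bind T2 := char; no other remaining equation mentions T2.
Bind S := list(T1); substituting into the one remaining equation that mentions S gives: arrow(either(B,bool),either(nat,either(T1,list(T1)))) =?= arrow(S2,either(nat,U)).
Delete trivial equation nat =?= nat.
Decompose arrow/2: either(B,bool) =?= S2,  either(nat,either(T1,list(T1))) =?= either(nat,U).
Bind S2 := either(B,bool); substituting into the one remaining equation that mentions S2 gives: tree(tree(arrow(either(T1,T),list(E)))) =?= tree(tree(arrow(either(char,arrow(B,either(char,either(B,bool)))),list(arrow(bool,nat))))).
Decompose either/2: nat =?= nat,  either(T1,list(T1)) =?= U.
Delete trivial equation nat =?= nat.
Bind U := either(T1,list(T1)); no other remaining equation mentions U.
Decompose tree/1: tree(arrow(either(T1,T),list(E))) =?= tree(arrow(either(char,arrow(B,either(char,either(B,bool)))),list(arrow(bool,nat)))).
Decompose tree/1: arrow(either(T1,T),list(E)) =?= arrow(either(char,arrow(B,either(char,either(B,bool)))),list(arrow(bool,nat))).
Decompose arrow/2: either(T1,T) =?= either(char,arrow(B,either(char,either(B,bool)))),  list(E) =?= list(arrow(bool,nat)).
Decompose either/2: T1 =?= char,  T =?= arrow(B,either(char,either(B,bool))).
Bind T1 := char; no other remaining equation mentions T1. Substituting into the earlier bindings gives S := list(char), U := either(char,list(char)).
Bind T := arrow(B,either(char,either(B,bool))); substituting into the one remaining equation that mentions T gives: arrow(either(arrow(char,int),either(B,arrow(B,either(char,either(B,bool))))),either(int,int)) =?= arrow(either(B,S1),either(int,int)).
Decompose list/1: E =?= arrow(bool,nat).
Bind E := arrow(bool,nat); no other remaining equation mentions E.
Decompose arrow/2: either(arrow(char,int),either(B,arrow(B,either(char,either(B,bool))))) =?= either(B,S1),  either(int,int) =?= either(int,int).
Decompose either/2: arrow(char,int) =?= B,  either(B,arrow(B,either(char,either(B,bool)))) =?= S1.
Bind B := arrow(char,int); substituting into the one remaining equation that mentions B gives: either(arrow(char,int),arrow(arrow(char,int),either(char,either(arrow(char,int),bool)))) =?= S1. Substituting into the earlier bindings gives S2 := either(arrow(char,int),bool), T := arrow(arrow(char,int),either(char,either(arrow(char,int),bool))).
Bind S1 := either(arrow(char,int),arrow(arrow(char,int),either(char,either(arrow(char,int),bool)))); no other remaining equation mentions S1.
Delete trivial equation either(int,int) =?= either(int,int).
No equations remain and no clash or occurs-check failure arose, so a unifier exists.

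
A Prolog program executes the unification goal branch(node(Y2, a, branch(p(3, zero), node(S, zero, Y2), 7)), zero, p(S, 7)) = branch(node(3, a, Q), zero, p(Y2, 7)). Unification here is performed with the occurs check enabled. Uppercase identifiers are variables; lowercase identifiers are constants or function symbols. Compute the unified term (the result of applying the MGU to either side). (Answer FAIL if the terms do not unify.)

branch(node(3, a, branch(p(3, zero), node(3, zero, 3), 7)), zero, p(3, 7))

Decompose branch/3: node(Y2, a, branch(p(3, zero), node(S, zero, Y2), 7)) = node(3, a, Q),  zero = zero,  p(S, 7) = p(Y2, 7).
Decompose node/3: Y2 = 3,  a = a,  branch(p(3, zero), node(S, zero, Y2), 7) = Q.
Bind Y2 := 3; substituting into the 2 remaining equations that mention Y2 gives: branch(p(3, zero), node(S, zero, 3), 7) = Q,  p(S, 7) = p(3, 7).
Delete trivial equation a = a.
Bind Q := branch(p(3, zero), node(S, zero, 3), 7); no other remaining equation mentions Q.
Delete trivial equation zero = zero.
Decompose p/2: S = 3,  7 = 7.
Bind S := 3; no other remaining equation mentions S. Substituting into the earlier binding gives Q := branch(p(3, zero), node(3, zero, 3), 7).
Delete trivial equation 7 = 7.
Applying the MGU to either side gives branch(node(3, a, branch(p(3, zero), node(3, zero, 3), 7)), zero, p(3, 7)).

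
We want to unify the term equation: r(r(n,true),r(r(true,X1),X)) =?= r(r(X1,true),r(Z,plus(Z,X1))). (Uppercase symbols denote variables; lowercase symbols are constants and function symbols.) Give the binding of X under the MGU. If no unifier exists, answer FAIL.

Decompose r/2: r(n,true) =?= r(X1,true),  r(r(true,X1),X) =?= r(Z,plus(Z,X1)).
Decompose r/2: n =?= X1,  true =?= true.
Bind X1 := n; substituting into the one remaining equation that mentions X1 gives: r(r(true,n),X) =?= r(Z,plus(Z,n)).
Delete trivial equation true =?= true.
Decompose r/2: r(true,n) =?= Z,  X =?= plus(Z,n).
Bind Z := r(true,n); substituting into the remaining equation gives: X =?= plus(r(true,n),n).
Bind X := plus(r(true,n),n).
MGU = { X1 ↦ n, Z ↦ r(true,n), X ↦ plus(r(true,n),n) }, so X ↦ plus(r(true,n),n).

plus(r(true,n),n)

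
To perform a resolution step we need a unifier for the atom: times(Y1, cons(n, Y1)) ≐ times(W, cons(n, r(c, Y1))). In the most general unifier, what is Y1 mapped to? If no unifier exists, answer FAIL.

Decompose times/2: Y1 ≐ W,  cons(n, Y1) ≐ cons(n, r(c, Y1)).
Bind Y1 := W; substituting into the remaining equation gives: cons(n, W) ≐ cons(n, r(c, W)).
Decompose cons/2: n ≐ n,  W ≐ r(c, W).
Delete trivial equation n ≐ n.
Occurs check fails: W occurs in r(c, W); the equation W ≐ r(c, W) has no finite solution.

FAIL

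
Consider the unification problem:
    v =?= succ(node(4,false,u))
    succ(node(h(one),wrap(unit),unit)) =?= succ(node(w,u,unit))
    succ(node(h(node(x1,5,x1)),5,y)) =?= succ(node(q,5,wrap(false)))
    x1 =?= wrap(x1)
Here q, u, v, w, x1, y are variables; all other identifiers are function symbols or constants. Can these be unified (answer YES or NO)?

Bind v := succ(node(4,false,u)); no other remaining equation mentions v.
Decompose succ/1: node(h(one),wrap(unit),unit) =?= node(w,u,unit).
Decompose node/3: h(one) =?= w,  wrap(unit) =?= u,  unit =?= unit.
Bind w := h(one); no other remaining equation mentions w.
Bind u := wrap(unit); no other remaining equation mentions u. Substituting into the earlier binding gives v := succ(node(4,false,wrap(unit))).
Delete trivial equation unit =?= unit.
Decompose succ/1: node(h(node(x1,5,x1)),5,y) =?= node(q,5,wrap(false)).
Decompose node/3: h(node(x1,5,x1)) =?= q,  5 =?= 5,  y =?= wrap(false).
Bind q := h(node(x1,5,x1)); no other remaining equation mentions q.
Delete trivial equation 5 =?= 5.
Bind y := wrap(false); no other remaining equation mentions y.
Occurs check fails: x1 occurs in wrap(x1); the equation x1 =?= wrap(x1) has no finite solution.

NO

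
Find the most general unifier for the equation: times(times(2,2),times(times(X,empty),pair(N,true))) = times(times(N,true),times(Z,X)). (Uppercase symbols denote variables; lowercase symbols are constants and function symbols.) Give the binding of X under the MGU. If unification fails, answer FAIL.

Decompose times/2: times(2,2) = times(N,true),  times(times(X,empty),pair(N,true)) = times(Z,X).
Decompose times/2: 2 = N,  2 = true.
Bind N := 2; substituting into the one remaining equation that mentions N gives: times(times(X,empty),pair(2,true)) = times(Z,X).
Clash: constants 2 and true differ; no unifier exists.

FAIL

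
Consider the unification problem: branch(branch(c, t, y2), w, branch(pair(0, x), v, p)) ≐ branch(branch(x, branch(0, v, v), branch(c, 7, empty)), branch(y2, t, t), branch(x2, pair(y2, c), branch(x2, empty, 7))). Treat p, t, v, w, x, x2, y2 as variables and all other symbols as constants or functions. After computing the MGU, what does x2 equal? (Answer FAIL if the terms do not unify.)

pair(0, c)

Decompose branch/3: branch(c, t, y2) ≐ branch(x, branch(0, v, v), branch(c, 7, empty)),  w ≐ branch(y2, t, t),  branch(pair(0, x), v, p) ≐ branch(x2, pair(y2, c), branch(x2, empty, 7)).
Decompose branch/3: c ≐ x,  t ≐ branch(0, v, v),  y2 ≐ branch(c, 7, empty).
Bind x := c; substituting into the one remaining equation that mentions x gives: branch(pair(0, c), v, p) ≐ branch(x2, pair(y2, c), branch(x2, empty, 7)).
Bind t := branch(0, v, v); substituting into the one remaining equation that mentions t gives: w ≐ branch(y2, branch(0, v, v), branch(0, v, v)).
Bind y2 := branch(c, 7, empty); substituting into the remaining equations gives: w ≐ branch(branch(c, 7, empty), branch(0, v, v), branch(0, v, v)),  branch(pair(0, c), v, p) ≐ branch(x2, pair(branch(c, 7, empty), c), branch(x2, empty, 7)).
Bind w := branch(branch(c, 7, empty), branch(0, v, v), branch(0, v, v)); no other remaining equation mentions w.
Decompose branch/3: pair(0, c) ≐ x2,  v ≐ pair(branch(c, 7, empty), c),  p ≐ branch(x2, empty, 7).
Bind x2 := pair(0, c); substituting into the one remaining equation that mentions x2 gives: p ≐ branch(pair(0, c), empty, 7).
Bind v := pair(branch(c, 7, empty), c); no other remaining equation mentions v. Substituting into the earlier bindings gives t := branch(0, pair(branch(c, 7, empty), c), pair(branch(c, 7, empty), c)), w := branch(branch(c, 7, empty), branch(0, pair(branch(c, 7, empty), c), pair(branch(c, 7, empty), c)), branch(0, pair(branch(c, 7, empty), c), pair(branch(c, 7, empty), c))).
Bind p := branch(pair(0, c), empty, 7).
MGU = { x -> c, t -> branch(0, pair(branch(c, 7, empty), c), pair(branch(c, 7, empty), c)), y2 -> branch(c, 7, empty), w -> branch(branch(c, 7, empty), branch(0, pair(branch(c, 7, empty), c), pair(branch(c, 7, empty), c)), branch(0, pair(branch(c, 7, empty), c), pair(branch(c, 7, empty), c))), x2 -> pair(0, c), v -> pair(branch(c, 7, empty), c), p -> branch(pair(0, c), empty, 7) }, so x2 -> pair(0, c).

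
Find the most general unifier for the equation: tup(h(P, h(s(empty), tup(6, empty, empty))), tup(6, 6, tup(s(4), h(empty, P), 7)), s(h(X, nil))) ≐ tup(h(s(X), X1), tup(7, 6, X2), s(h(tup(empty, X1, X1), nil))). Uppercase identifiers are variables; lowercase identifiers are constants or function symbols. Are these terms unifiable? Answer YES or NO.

NO

Decompose tup/3: h(P, h(s(empty), tup(6, empty, empty))) ≐ h(s(X), X1),  tup(6, 6, tup(s(4), h(empty, P), 7)) ≐ tup(7, 6, X2),  s(h(X, nil)) ≐ s(h(tup(empty, X1, X1), nil)).
Decompose h/2: P ≐ s(X),  h(s(empty), tup(6, empty, empty)) ≐ X1.
Bind P := s(X); substituting into the one remaining equation that mentions P gives: tup(6, 6, tup(s(4), h(empty, s(X)), 7)) ≐ tup(7, 6, X2).
Bind X1 := h(s(empty), tup(6, empty, empty)); substituting into the one remaining equation that mentions X1 gives: s(h(X, nil)) ≐ s(h(tup(empty, h(s(empty), tup(6, empty, empty)), h(s(empty), tup(6, empty, empty))), nil)).
Decompose tup/3: 6 ≐ 7,  6 ≐ 6,  tup(s(4), h(empty, s(X)), 7) ≐ X2.
Clash: constants 6 and 7 differ; no unifier exists.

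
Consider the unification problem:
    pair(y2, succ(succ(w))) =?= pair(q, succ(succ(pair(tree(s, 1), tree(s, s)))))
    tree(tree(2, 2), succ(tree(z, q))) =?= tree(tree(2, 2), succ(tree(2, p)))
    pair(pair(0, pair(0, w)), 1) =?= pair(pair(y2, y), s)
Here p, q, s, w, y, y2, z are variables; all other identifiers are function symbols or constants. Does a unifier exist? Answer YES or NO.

Decompose pair/2: y2 =?= q,  succ(succ(w)) =?= succ(succ(pair(tree(s, 1), tree(s, s)))).
Bind y2 := q; substituting into the one remaining equation that mentions y2 gives: pair(pair(0, pair(0, w)), 1) =?= pair(pair(q, y), s).
Decompose succ/1: succ(w) =?= succ(pair(tree(s, 1), tree(s, s))).
Decompose succ/1: w =?= pair(tree(s, 1), tree(s, s)).
Bind w := pair(tree(s, 1), tree(s, s)); substituting into the one remaining equation that mentions w gives: pair(pair(0, pair(0, pair(tree(s, 1), tree(s, s)))), 1) =?= pair(pair(q, y), s).
Decompose tree/2: tree(2, 2) =?= tree(2, 2),  succ(tree(z, q)) =?= succ(tree(2, p)).
Delete trivial equation tree(2, 2) =?= tree(2, 2).
Decompose succ/1: tree(z, q) =?= tree(2, p).
Decompose tree/2: z =?= 2,  q =?= p.
Bind z := 2; no other remaining equation mentions z.
Bind q := p; substituting into the remaining equation gives: pair(pair(0, pair(0, pair(tree(s, 1), tree(s, s)))), 1) =?= pair(pair(p, y), s). Substituting into the earlier binding gives y2 := p.
Decompose pair/2: pair(0, pair(0, pair(tree(s, 1), tree(s, s)))) =?= pair(p, y),  1 =?= s.
Decompose pair/2: 0 =?= p,  pair(0, pair(tree(s, 1), tree(s, s))) =?= y.
Bind p := 0; no other remaining equation mentions p. Substituting into the earlier bindings gives y2 := 0, q := 0.
Bind y := pair(0, pair(tree(s, 1), tree(s, s))); no other remaining equation mentions y.
Bind s := 1. Substituting into the earlier bindings gives w := pair(tree(1, 1), tree(1, 1)), y := pair(0, pair(tree(1, 1), tree(1, 1))).
No equations remain and no clash or occurs-check failure arose, so a unifier exists.

YES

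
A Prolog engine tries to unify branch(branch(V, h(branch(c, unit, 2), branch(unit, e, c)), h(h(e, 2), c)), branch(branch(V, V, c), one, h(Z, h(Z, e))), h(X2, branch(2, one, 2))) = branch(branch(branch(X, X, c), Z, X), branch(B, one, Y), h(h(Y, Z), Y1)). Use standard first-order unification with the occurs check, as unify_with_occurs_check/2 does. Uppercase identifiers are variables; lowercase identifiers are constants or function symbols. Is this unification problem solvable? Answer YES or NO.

YES

Decompose branch/3: branch(V, h(branch(c, unit, 2), branch(unit, e, c)), h(h(e, 2), c)) = branch(branch(X, X, c), Z, X),  branch(branch(V, V, c), one, h(Z, h(Z, e))) = branch(B, one, Y),  h(X2, branch(2, one, 2)) = h(h(Y, Z), Y1).
Decompose branch/3: V = branch(X, X, c),  h(branch(c, unit, 2), branch(unit, e, c)) = Z,  h(h(e, 2), c) = X.
Bind V := branch(X, X, c); substituting into the one remaining equation that mentions V gives: branch(branch(branch(X, X, c), branch(X, X, c), c), one, h(Z, h(Z, e))) = branch(B, one, Y).
Bind Z := h(branch(c, unit, 2), branch(unit, e, c)); substituting into the 2 remaining equations that mention Z gives: branch(branch(branch(X, X, c), branch(X, X, c), c), one, h(h(branch(c, unit, 2), branch(unit, e, c)), h(h(branch(c, unit, 2), branch(unit, e, c)), e))) = branch(B, one, Y),  h(X2, branch(2, one, 2)) = h(h(Y, h(branch(c, unit, 2), branch(unit, e, c))), Y1).
Bind X := h(h(e, 2), c); substituting into the one remaining equation that mentions X gives: branch(branch(branch(h(h(e, 2), c), h(h(e, 2), c), c), branch(h(h(e, 2), c), h(h(e, 2), c), c), c), one, h(h(branch(c, unit, 2), branch(unit, e, c)), h(h(branch(c, unit, 2), branch(unit, e, c)), e))) = branch(B, one, Y). Substituting into the earlier binding gives V := branch(h(h(e, 2), c), h(h(e, 2), c), c).
Decompose branch/3: branch(branch(h(h(e, 2), c), h(h(e, 2), c), c), branch(h(h(e, 2), c), h(h(e, 2), c), c), c) = B,  one = one,  h(h(branch(c, unit, 2), branch(unit, e, c)), h(h(branch(c, unit, 2), branch(unit, e, c)), e)) = Y.
Bind B := branch(branch(h(h(e, 2), c), h(h(e, 2), c), c), branch(h(h(e, 2), c), h(h(e, 2), c), c), c); no other remaining equation mentions B.
Delete trivial equation one = one.
Bind Y := h(h(branch(c, unit, 2), branch(unit, e, c)), h(h(branch(c, unit, 2), branch(unit, e, c)), e)); substituting into the remaining equation gives: h(X2, branch(2, one, 2)) = h(h(h(h(branch(c, unit, 2), branch(unit, e, c)), h(h(branch(c, unit, 2), branch(unit, e, c)), e)), h(branch(c, unit, 2), branch(unit, e, c))), Y1).
Decompose h/2: X2 = h(h(h(branch(c, unit, 2), branch(unit, e, c)), h(h(branch(c, unit, 2), branch(unit, e, c)), e)), h(branch(c, unit, 2), branch(unit, e, c))),  branch(2, one, 2) = Y1.
Bind X2 := h(h(h(branch(c, unit, 2), branch(unit, e, c)), h(h(branch(c, unit, 2), branch(unit, e, c)), e)), h(branch(c, unit, 2), branch(unit, e, c))); no other remaining equation mentions X2.
Bind Y1 := branch(2, one, 2).
No equations remain and no clash or occurs-check failure arose, so a unifier exists.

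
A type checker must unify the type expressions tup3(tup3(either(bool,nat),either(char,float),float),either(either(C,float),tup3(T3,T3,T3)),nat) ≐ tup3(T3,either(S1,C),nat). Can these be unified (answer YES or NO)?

YES

Decompose tup3/3: tup3(either(bool,nat),either(char,float),float) ≐ T3,  either(either(C,float),tup3(T3,T3,T3)) ≐ either(S1,C),  nat ≐ nat.
Bind T3 := tup3(either(bool,nat),either(char,float),float); substituting into the one remaining equation that mentions T3 gives: either(either(C,float),tup3(tup3(either(bool,nat),either(char,float),float),tup3(either(bool,nat),either(char,float),float),tup3(either(bool,nat),either(char,float),float))) ≐ either(S1,C).
Decompose either/2: either(C,float) ≐ S1,  tup3(tup3(either(bool,nat),either(char,float),float),tup3(either(bool,nat),either(char,float),float),tup3(either(bool,nat),either(char,float),float)) ≐ C.
Bind S1 := either(C,float); no other remaining equation mentions S1.
Bind C := tup3(tup3(either(bool,nat),either(char,float),float),tup3(either(bool,nat),either(char,float),float),tup3(either(bool,nat),either(char,float),float)); no other remaining equation mentions C. Substituting into the earlier binding gives S1 := either(tup3(tup3(either(bool,nat),either(char,float),float),tup3(either(bool,nat),either(char,float),float),tup3(either(bool,nat),either(char,float),float)),float).
Delete trivial equation nat ≐ nat.
No equations remain and no clash or occurs-check failure arose, so a unifier exists.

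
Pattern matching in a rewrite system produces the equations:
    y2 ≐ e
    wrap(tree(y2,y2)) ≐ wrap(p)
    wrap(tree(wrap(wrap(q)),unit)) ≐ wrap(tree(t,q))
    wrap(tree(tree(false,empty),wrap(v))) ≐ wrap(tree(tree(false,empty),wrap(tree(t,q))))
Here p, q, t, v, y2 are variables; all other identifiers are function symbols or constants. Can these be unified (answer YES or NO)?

YES

Bind y2 := e; substituting into the one remaining equation that mentions y2 gives: wrap(tree(e,e)) ≐ wrap(p).
Decompose wrap/1: tree(e,e) ≐ p.
Bind p := tree(e,e); no other remaining equation mentions p.
Decompose wrap/1: tree(wrap(wrap(q)),unit) ≐ tree(t,q).
Decompose tree/2: wrap(wrap(q)) ≐ t,  unit ≐ q.
Bind t := wrap(wrap(q)); substituting into the one remaining equation that mentions t gives: wrap(tree(tree(false,empty),wrap(v))) ≐ wrap(tree(tree(false,empty),wrap(tree(wrap(wrap(q)),q)))).
Bind q := unit; substituting into the remaining equation gives: wrap(tree(tree(false,empty),wrap(v))) ≐ wrap(tree(tree(false,empty),wrap(tree(wrap(wrap(unit)),unit)))). Substituting into the earlier binding gives t := wrap(wrap(unit)).
Decompose wrap/1: tree(tree(false,empty),wrap(v)) ≐ tree(tree(false,empty),wrap(tree(wrap(wrap(unit)),unit))).
Decompose tree/2: tree(false,empty) ≐ tree(false,empty),  wrap(v) ≐ wrap(tree(wrap(wrap(unit)),unit)).
Delete trivial equation tree(false,empty) ≐ tree(false,empty).
Decompose wrap/1: v ≐ tree(wrap(wrap(unit)),unit).
Bind v := tree(wrap(wrap(unit)),unit).
No equations remain and no clash or occurs-check failure arose, so a unifier exists.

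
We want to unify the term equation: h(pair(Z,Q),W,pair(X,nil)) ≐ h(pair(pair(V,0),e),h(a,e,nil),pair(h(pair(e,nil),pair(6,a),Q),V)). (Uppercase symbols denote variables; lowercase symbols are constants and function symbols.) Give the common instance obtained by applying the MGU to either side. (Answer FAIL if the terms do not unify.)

h(pair(pair(nil,0),e),h(a,e,nil),pair(h(pair(e,nil),pair(6,a),e),nil))

Decompose h/3: pair(Z,Q) ≐ pair(pair(V,0),e),  W ≐ h(a,e,nil),  pair(X,nil) ≐ pair(h(pair(e,nil),pair(6,a),Q),V).
Decompose pair/2: Z ≐ pair(V,0),  Q ≐ e.
Bind Z := pair(V,0); no other remaining equation mentions Z.
Bind Q := e; substituting into the one remaining equation that mentions Q gives: pair(X,nil) ≐ pair(h(pair(e,nil),pair(6,a),e),V).
Bind W := h(a,e,nil); no other remaining equation mentions W.
Decompose pair/2: X ≐ h(pair(e,nil),pair(6,a),e),  nil ≐ V.
Bind X := h(pair(e,nil),pair(6,a),e); no other remaining equation mentions X.
Bind V := nil. Substituting into the earlier binding gives Z := pair(nil,0).
Applying the MGU to either side gives h(pair(pair(nil,0),e),h(a,e,nil),pair(h(pair(e,nil),pair(6,a),e),nil)).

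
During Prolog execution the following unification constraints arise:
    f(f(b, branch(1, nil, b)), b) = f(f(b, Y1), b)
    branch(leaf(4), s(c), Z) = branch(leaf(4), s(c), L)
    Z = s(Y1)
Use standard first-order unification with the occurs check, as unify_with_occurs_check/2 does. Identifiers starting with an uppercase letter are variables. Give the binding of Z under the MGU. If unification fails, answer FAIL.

s(branch(1, nil, b))

Decompose f/2: f(b, branch(1, nil, b)) = f(b, Y1),  b = b.
Decompose f/2: b = b,  branch(1, nil, b) = Y1.
Delete trivial equation b = b.
Bind Y1 := branch(1, nil, b); substituting into the one remaining equation that mentions Y1 gives: Z = s(branch(1, nil, b)).
Delete trivial equation b = b.
Decompose branch/3: leaf(4) = leaf(4),  s(c) = s(c),  Z = L.
Delete trivial equation leaf(4) = leaf(4).
Delete trivial equation s(c) = s(c).
Bind Z := L; substituting into the remaining equation gives: L = s(branch(1, nil, b)).
Bind L := s(branch(1, nil, b)). Substituting into the earlier binding gives Z := s(branch(1, nil, b)).
MGU = { Y1 ↦ branch(1, nil, b), Z ↦ s(branch(1, nil, b)), L ↦ s(branch(1, nil, b)) }, so Z ↦ s(branch(1, nil, b)).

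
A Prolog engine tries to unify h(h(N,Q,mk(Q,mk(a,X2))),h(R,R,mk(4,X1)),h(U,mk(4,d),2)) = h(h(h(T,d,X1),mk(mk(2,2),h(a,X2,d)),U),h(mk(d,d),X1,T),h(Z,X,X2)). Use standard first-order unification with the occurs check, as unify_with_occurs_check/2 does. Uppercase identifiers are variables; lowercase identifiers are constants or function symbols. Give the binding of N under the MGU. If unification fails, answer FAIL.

h(mk(4,mk(d,d)),d,mk(d,d))

Decompose h/3: h(N,Q,mk(Q,mk(a,X2))) = h(h(T,d,X1),mk(mk(2,2),h(a,X2,d)),U),  h(R,R,mk(4,X1)) = h(mk(d,d),X1,T),  h(U,mk(4,d),2) = h(Z,X,X2).
Decompose h/3: N = h(T,d,X1),  Q = mk(mk(2,2),h(a,X2,d)),  mk(Q,mk(a,X2)) = U.
Bind N := h(T,d,X1); no other remaining equation mentions N.
Bind Q := mk(mk(2,2),h(a,X2,d)); substituting into the one remaining equation that mentions Q gives: mk(mk(mk(2,2),h(a,X2,d)),mk(a,X2)) = U.
Bind U := mk(mk(mk(2,2),h(a,X2,d)),mk(a,X2)); substituting into the one remaining equation that mentions U gives: h(mk(mk(mk(2,2),h(a,X2,d)),mk(a,X2)),mk(4,d),2) = h(Z,X,X2).
Decompose h/3: R = mk(d,d),  R = X1,  mk(4,X1) = T.
Bind R := mk(d,d); substituting into the one remaining equation that mentions R gives: mk(d,d) = X1.
Bind X1 := mk(d,d); substituting into the one remaining equation that mentions X1 gives: mk(4,mk(d,d)) = T. Substituting into the earlier binding gives N := h(T,d,mk(d,d)).
Bind T := mk(4,mk(d,d)); no other remaining equation mentions T. Substituting into the earlier binding gives N := h(mk(4,mk(d,d)),d,mk(d,d)).
Decompose h/3: mk(mk(mk(2,2),h(a,X2,d)),mk(a,X2)) = Z,  mk(4,d) = X,  2 = X2.
Bind Z := mk(mk(mk(2,2),h(a,X2,d)),mk(a,X2)); no other remaining equation mentions Z.
Bind X := mk(4,d); no other remaining equation mentions X.
Bind X2 := 2. Substituting into the earlier bindings gives Q := mk(mk(2,2),h(a,2,d)), U := mk(mk(mk(2,2),h(a,2,d)),mk(a,2)), Z := mk(mk(mk(2,2),h(a,2,d)),mk(a,2)).
MGU = { N ↦ h(mk(4,mk(d,d)),d,mk(d,d)), Q ↦ mk(mk(2,2),h(a,2,d)), U ↦ mk(mk(mk(2,2),h(a,2,d)),mk(a,2)), R ↦ mk(d,d), X1 ↦ mk(d,d), T ↦ mk(4,mk(d,d)), Z ↦ mk(mk(mk(2,2),h(a,2,d)),mk(a,2)), X ↦ mk(4,d), X2 ↦ 2 }, so N ↦ h(mk(4,mk(d,d)),d,mk(d,d)).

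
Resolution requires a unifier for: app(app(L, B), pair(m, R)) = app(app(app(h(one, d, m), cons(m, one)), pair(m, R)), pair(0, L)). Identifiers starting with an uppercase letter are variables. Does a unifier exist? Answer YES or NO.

NO

Decompose app/2: app(L, B) = app(app(h(one, d, m), cons(m, one)), pair(m, R)),  pair(m, R) = pair(0, L).
Decompose app/2: L = app(h(one, d, m), cons(m, one)),  B = pair(m, R).
Bind L := app(h(one, d, m), cons(m, one)); substituting into the one remaining equation that mentions L gives: pair(m, R) = pair(0, app(h(one, d, m), cons(m, one))).
Bind B := pair(m, R); no other remaining equation mentions B.
Decompose pair/2: m = 0,  R = app(h(one, d, m), cons(m, one)).
Clash: constants m and 0 differ; no unifier exists.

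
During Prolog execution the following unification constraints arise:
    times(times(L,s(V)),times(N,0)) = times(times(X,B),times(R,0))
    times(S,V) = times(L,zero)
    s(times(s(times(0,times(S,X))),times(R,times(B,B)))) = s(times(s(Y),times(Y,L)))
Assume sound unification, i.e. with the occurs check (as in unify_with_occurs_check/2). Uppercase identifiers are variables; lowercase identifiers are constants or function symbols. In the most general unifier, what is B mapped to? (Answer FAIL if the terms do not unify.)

s(zero)

Decompose times/2: times(L,s(V)) = times(X,B),  times(N,0) = times(R,0).
Decompose times/2: L = X,  s(V) = B.
Bind L := X; substituting into the 2 remaining equations that mention L gives: times(S,V) = times(X,zero),  s(times(s(times(0,times(S,X))),times(R,times(B,B)))) = s(times(s(Y),times(Y,X))).
Bind B := s(V); substituting into the one remaining equation that mentions B gives: s(times(s(times(0,times(S,X))),times(R,times(s(V),s(V))))) = s(times(s(Y),times(Y,X))).
Decompose times/2: N = R,  0 = 0.
Bind N := R; no other remaining equation mentions N.
Delete trivial equation 0 = 0.
Decompose times/2: S = X,  V = zero.
Bind S := X; substituting into the one remaining equation that mentions S gives: s(times(s(times(0,times(X,X))),times(R,times(s(V),s(V))))) = s(times(s(Y),times(Y,X))).
Bind V := zero; substituting into the remaining equation gives: s(times(s(times(0,times(X,X))),times(R,times(s(zero),s(zero))))) = s(times(s(Y),times(Y,X))). Substituting into the earlier binding gives B := s(zero).
Decompose s/1: times(s(times(0,times(X,X))),times(R,times(s(zero),s(zero)))) = times(s(Y),times(Y,X)).
Decompose times/2: s(times(0,times(X,X))) = s(Y),  times(R,times(s(zero),s(zero))) = times(Y,X).
Decompose s/1: times(0,times(X,X)) = Y.
Bind Y := times(0,times(X,X)); substituting into the remaining equation gives: times(R,times(s(zero),s(zero))) = times(times(0,times(X,X)),X).
Decompose times/2: R = times(0,times(X,X)),  times(s(zero),s(zero)) = X.
Bind R := times(0,times(X,X)); no other remaining equation mentions R. Substituting into the earlier binding gives N := times(0,times(X,X)).
Bind X := times(s(zero),s(zero)). Substituting into the earlier bindings gives L := times(s(zero),s(zero)), N := times(0,times(times(s(zero),s(zero)),times(s(zero),s(zero)))), S := times(s(zero),s(zero)), Y := times(0,times(times(s(zero),s(zero)),times(s(zero),s(zero)))), R := times(0,times(times(s(zero),s(zero)),times(s(zero),s(zero)))).
MGU = { L ↦ times(s(zero),s(zero)), B ↦ s(zero), N ↦ times(0,times(times(s(zero),s(zero)),times(s(zero),s(zero)))), S ↦ times(s(zero),s(zero)), V ↦ zero, Y ↦ times(0,times(times(s(zero),s(zero)),times(s(zero),s(zero)))), R ↦ times(0,times(times(s(zero),s(zero)),times(s(zero),s(zero)))), X ↦ times(s(zero),s(zero)) }, so B ↦ s(zero).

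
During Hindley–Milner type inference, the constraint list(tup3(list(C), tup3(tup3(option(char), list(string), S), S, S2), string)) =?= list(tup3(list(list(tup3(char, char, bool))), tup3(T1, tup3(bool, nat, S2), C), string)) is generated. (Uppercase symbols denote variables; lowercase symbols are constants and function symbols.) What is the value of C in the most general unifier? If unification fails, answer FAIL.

list(tup3(char, char, bool))

Decompose list/1: tup3(list(C), tup3(tup3(option(char), list(string), S), S, S2), string) =?= tup3(list(list(tup3(char, char, bool))), tup3(T1, tup3(bool, nat, S2), C), string).
Decompose tup3/3: list(C) =?= list(list(tup3(char, char, bool))),  tup3(tup3(option(char), list(string), S), S, S2) =?= tup3(T1, tup3(bool, nat, S2), C),  string =?= string.
Decompose list/1: C =?= list(tup3(char, char, bool)).
Bind C := list(tup3(char, char, bool)); substituting into the one remaining equation that mentions C gives: tup3(tup3(option(char), list(string), S), S, S2) =?= tup3(T1, tup3(bool, nat, S2), list(tup3(char, char, bool))).
Decompose tup3/3: tup3(option(char), list(string), S) =?= T1,  S =?= tup3(bool, nat, S2),  S2 =?= list(tup3(char, char, bool)).
Bind T1 := tup3(option(char), list(string), S); no other remaining equation mentions T1.
Bind S := tup3(bool, nat, S2); no other remaining equation mentions S. Substituting into the earlier binding gives T1 := tup3(option(char), list(string), tup3(bool, nat, S2)).
Bind S2 := list(tup3(char, char, bool)); no other remaining equation mentions S2. Substituting into the earlier bindings gives T1 := tup3(option(char), list(string), tup3(bool, nat, list(tup3(char, char, bool)))), S := tup3(bool, nat, list(tup3(char, char, bool))).
Delete trivial equation string =?= string.
MGU = { C := list(tup3(char, char, bool)), T1 := tup3(option(char), list(string), tup3(bool, nat, list(tup3(char, char, bool)))), S := tup3(bool, nat, list(tup3(char, char, bool))), S2 := list(tup3(char, char, bool)) }, so C := list(tup3(char, char, bool)).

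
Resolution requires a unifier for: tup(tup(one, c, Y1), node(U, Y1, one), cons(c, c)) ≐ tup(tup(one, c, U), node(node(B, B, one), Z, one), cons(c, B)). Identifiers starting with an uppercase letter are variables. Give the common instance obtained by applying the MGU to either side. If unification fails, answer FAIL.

tup(tup(one, c, node(c, c, one)), node(node(c, c, one), node(c, c, one), one), cons(c, c))

Decompose tup/3: tup(one, c, Y1) ≐ tup(one, c, U),  node(U, Y1, one) ≐ node(node(B, B, one), Z, one),  cons(c, c) ≐ cons(c, B).
Decompose tup/3: one ≐ one,  c ≐ c,  Y1 ≐ U.
Delete trivial equation one ≐ one.
Delete trivial equation c ≐ c.
Bind Y1 := U; substituting into the one remaining equation that mentions Y1 gives: node(U, U, one) ≐ node(node(B, B, one), Z, one).
Decompose node/3: U ≐ node(B, B, one),  U ≐ Z,  one ≐ one.
Bind U := node(B, B, one); substituting into the one remaining equation that mentions U gives: node(B, B, one) ≐ Z. Substituting into the earlier binding gives Y1 := node(B, B, one).
Bind Z := node(B, B, one); no other remaining equation mentions Z.
Delete trivial equation one ≐ one.
Decompose cons/2: c ≐ c,  c ≐ B.
Delete trivial equation c ≐ c.
Bind B := c. Substituting into the earlier bindings gives Y1 := node(c, c, one), U := node(c, c, one), Z := node(c, c, one).
Applying the MGU to either side gives tup(tup(one, c, node(c, c, one)), node(node(c, c, one), node(c, c, one), one), cons(c, c)).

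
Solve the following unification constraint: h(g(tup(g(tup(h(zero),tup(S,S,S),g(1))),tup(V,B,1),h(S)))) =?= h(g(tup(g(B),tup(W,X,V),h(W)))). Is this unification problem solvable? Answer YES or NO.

Decompose h/1: g(tup(g(tup(h(zero),tup(S,S,S),g(1))),tup(V,B,1),h(S))) =?= g(tup(g(B),tup(W,X,V),h(W))).
Decompose g/1: tup(g(tup(h(zero),tup(S,S,S),g(1))),tup(V,B,1),h(S)) =?= tup(g(B),tup(W,X,V),h(W)).
Decompose tup/3: g(tup(h(zero),tup(S,S,S),g(1))) =?= g(B),  tup(V,B,1) =?= tup(W,X,V),  h(S) =?= h(W).
Decompose g/1: tup(h(zero),tup(S,S,S),g(1)) =?= B.
Bind B := tup(h(zero),tup(S,S,S),g(1)); substituting into the one remaining equation that mentions B gives: tup(V,tup(h(zero),tup(S,S,S),g(1)),1) =?= tup(W,X,V).
Decompose tup/3: V =?= W,  tup(h(zero),tup(S,S,S),g(1)) =?= X,  1 =?= V.
Bind V := W; substituting into the one remaining equation that mentions V gives: 1 =?= W.
Bind X := tup(h(zero),tup(S,S,S),g(1)); no other remaining equation mentions X.
Bind W := 1; substituting into the remaining equation gives: h(S) =?= h(1). Substituting into the earlier binding gives V := 1.
Decompose h/1: S =?= 1.
Bind S := 1. Substituting into the earlier bindings gives B := tup(h(zero),tup(1,1,1),g(1)), X := tup(h(zero),tup(1,1,1),g(1)).
No equations remain and no clash or occurs-check failure arose, so a unifier exists.

YES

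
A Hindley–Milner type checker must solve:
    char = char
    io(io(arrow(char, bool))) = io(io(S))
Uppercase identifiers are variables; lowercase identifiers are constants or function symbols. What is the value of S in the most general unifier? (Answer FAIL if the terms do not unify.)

Delete trivial equation char = char.
Decompose io/1: io(arrow(char, bool)) = io(S).
Decompose io/1: arrow(char, bool) = S.
Bind S := arrow(char, bool).
MGU = { S ↦ arrow(char, bool) }, so S ↦ arrow(char, bool).

arrow(char, bool)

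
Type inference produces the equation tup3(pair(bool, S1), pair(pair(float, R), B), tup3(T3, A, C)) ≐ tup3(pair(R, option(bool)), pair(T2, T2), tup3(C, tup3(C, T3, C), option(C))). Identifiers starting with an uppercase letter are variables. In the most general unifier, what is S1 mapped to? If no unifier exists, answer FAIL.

FAIL

Decompose tup3/3: pair(bool, S1) ≐ pair(R, option(bool)),  pair(pair(float, R), B) ≐ pair(T2, T2),  tup3(T3, A, C) ≐ tup3(C, tup3(C, T3, C), option(C)).
Decompose pair/2: bool ≐ R,  S1 ≐ option(bool).
Bind R := bool; substituting into the one remaining equation that mentions R gives: pair(pair(float, bool), B) ≐ pair(T2, T2).
Bind S1 := option(bool); no other remaining equation mentions S1.
Decompose pair/2: pair(float, bool) ≐ T2,  B ≐ T2.
Bind T2 := pair(float, bool); substituting into the one remaining equation that mentions T2 gives: B ≐ pair(float, bool).
Bind B := pair(float, bool); no other remaining equation mentions B.
Decompose tup3/3: T3 ≐ C,  A ≐ tup3(C, T3, C),  C ≐ option(C).
Bind T3 := C; substituting into the one remaining equation that mentions T3 gives: A ≐ tup3(C, C, C).
Bind A := tup3(C, C, C); no other remaining equation mentions A.
Occurs check fails: C occurs in option(C); the equation C ≐ option(C) has no finite solution.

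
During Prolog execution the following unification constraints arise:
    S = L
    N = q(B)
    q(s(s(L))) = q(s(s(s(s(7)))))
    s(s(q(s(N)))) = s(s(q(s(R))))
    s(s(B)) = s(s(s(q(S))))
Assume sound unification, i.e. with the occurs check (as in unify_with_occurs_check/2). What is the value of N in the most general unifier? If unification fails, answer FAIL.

Bind S := L; substituting into the one remaining equation that mentions S gives: s(s(B)) = s(s(s(q(L)))).
Bind N := q(B); substituting into the one remaining equation that mentions N gives: s(s(q(s(q(B))))) = s(s(q(s(R)))).
Decompose q/1: s(s(L)) = s(s(s(s(7)))).
Decompose s/1: s(L) = s(s(s(7))).
Decompose s/1: L = s(s(7)).
Bind L := s(s(7)); substituting into the one remaining equation that mentions L gives: s(s(B)) = s(s(s(q(s(s(7)))))). Substituting into the earlier binding gives S := s(s(7)).
Decompose s/1: s(q(s(q(B)))) = s(q(s(R))).
Decompose s/1: q(s(q(B))) = q(s(R)).
Decompose q/1: s(q(B)) = s(R).
Decompose s/1: q(B) = R.
Bind R := q(B); no other remaining equation mentions R.
Decompose s/1: s(B) = s(s(q(s(s(7))))).
Decompose s/1: B = s(q(s(s(7)))).
Bind B := s(q(s(s(7)))). Substituting into the earlier bindings gives N := q(s(q(s(s(7))))), R := q(s(q(s(s(7))))).
MGU = { S -> s(s(7)), N -> q(s(q(s(s(7))))), L -> s(s(7)), R -> q(s(q(s(s(7))))), B -> s(q(s(s(7)))) }, so N -> q(s(q(s(s(7))))).

q(s(q(s(s(7)))))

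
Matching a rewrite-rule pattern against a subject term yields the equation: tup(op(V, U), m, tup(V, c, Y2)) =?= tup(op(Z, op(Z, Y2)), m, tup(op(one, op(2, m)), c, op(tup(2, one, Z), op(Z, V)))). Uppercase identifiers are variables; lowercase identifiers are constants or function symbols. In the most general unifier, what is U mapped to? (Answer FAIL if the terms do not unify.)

Decompose tup/3: op(V, U) =?= op(Z, op(Z, Y2)),  m =?= m,  tup(V, c, Y2) =?= tup(op(one, op(2, m)), c, op(tup(2, one, Z), op(Z, V))).
Decompose op/2: V =?= Z,  U =?= op(Z, Y2).
Bind V := Z; substituting into the one remaining equation that mentions V gives: tup(Z, c, Y2) =?= tup(op(one, op(2, m)), c, op(tup(2, one, Z), op(Z, Z))).
Bind U := op(Z, Y2); no other remaining equation mentions U.
Delete trivial equation m =?= m.
Decompose tup/3: Z =?= op(one, op(2, m)),  c =?= c,  Y2 =?= op(tup(2, one, Z), op(Z, Z)).
Bind Z := op(one, op(2, m)); substituting into the one remaining equation that mentions Z gives: Y2 =?= op(tup(2, one, op(one, op(2, m))), op(op(one, op(2, m)), op(one, op(2, m)))). Substituting into the earlier bindings gives V := op(one, op(2, m)), U := op(op(one, op(2, m)), Y2).
Delete trivial equation c =?= c.
Bind Y2 := op(tup(2, one, op(one, op(2, m))), op(op(one, op(2, m)), op(one, op(2, m)))). Substituting into the earlier binding gives U := op(op(one, op(2, m)), op(tup(2, one, op(one, op(2, m))), op(op(one, op(2, m)), op(one, op(2, m))))).
MGU = { V ↦ op(one, op(2, m)), U ↦ op(op(one, op(2, m)), op(tup(2, one, op(one, op(2, m))), op(op(one, op(2, m)), op(one, op(2, m))))), Z ↦ op(one, op(2, m)), Y2 ↦ op(tup(2, one, op(one, op(2, m))), op(op(one, op(2, m)), op(one, op(2, m)))) }, so U ↦ op(op(one, op(2, m)), op(tup(2, one, op(one, op(2, m))), op(op(one, op(2, m)), op(one, op(2, m))))).

op(op(one, op(2, m)), op(tup(2, one, op(one, op(2, m))), op(op(one, op(2, m)), op(one, op(2, m)))))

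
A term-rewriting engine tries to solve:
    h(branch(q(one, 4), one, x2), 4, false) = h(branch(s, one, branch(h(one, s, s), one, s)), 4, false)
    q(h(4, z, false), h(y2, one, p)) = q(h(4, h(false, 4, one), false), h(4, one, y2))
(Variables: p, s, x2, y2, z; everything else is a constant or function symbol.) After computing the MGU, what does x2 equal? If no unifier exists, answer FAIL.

branch(h(one, q(one, 4), q(one, 4)), one, q(one, 4))

Decompose h/3: branch(q(one, 4), one, x2) = branch(s, one, branch(h(one, s, s), one, s)),  4 = 4,  false = false.
Decompose branch/3: q(one, 4) = s,  one = one,  x2 = branch(h(one, s, s), one, s).
Bind s := q(one, 4); substituting into the one remaining equation that mentions s gives: x2 = branch(h(one, q(one, 4), q(one, 4)), one, q(one, 4)).
Delete trivial equation one = one.
Bind x2 := branch(h(one, q(one, 4), q(one, 4)), one, q(one, 4)); no other remaining equation mentions x2.
Delete trivial equation 4 = 4.
Delete trivial equation false = false.
Decompose q/2: h(4, z, false) = h(4, h(false, 4, one), false),  h(y2, one, p) = h(4, one, y2).
Decompose h/3: 4 = 4,  z = h(false, 4, one),  false = false.
Delete trivial equation 4 = 4.
Bind z := h(false, 4, one); no other remaining equation mentions z.
Delete trivial equation false = false.
Decompose h/3: y2 = 4,  one = one,  p = y2.
Bind y2 := 4; substituting into the one remaining equation that mentions y2 gives: p = 4.
Delete trivial equation one = one.
Bind p := 4.
MGU = { s ↦ q(one, 4), x2 ↦ branch(h(one, q(one, 4), q(one, 4)), one, q(one, 4)), z ↦ h(false, 4, one), y2 ↦ 4, p ↦ 4 }, so x2 ↦ branch(h(one, q(one, 4), q(one, 4)), one, q(one, 4)).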